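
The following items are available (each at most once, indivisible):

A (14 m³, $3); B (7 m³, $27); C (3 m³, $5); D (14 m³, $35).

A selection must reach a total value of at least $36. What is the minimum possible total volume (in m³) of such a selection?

Subsets with value ≥ 36, sorted by total volume:
- C+D: volume 17, value 40
- B+D: volume 21, value 62
- B+C+D: volume 24, value 67
Minimum volume: 17 m³.

17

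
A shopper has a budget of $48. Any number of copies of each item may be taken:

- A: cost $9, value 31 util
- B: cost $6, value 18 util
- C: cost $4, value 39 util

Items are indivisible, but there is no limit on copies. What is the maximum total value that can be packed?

468 util

Best value-per-unit is C at 39/4, and filling with it alone uses cost 12×4=48. No mix of the others beats 12×39 = 468.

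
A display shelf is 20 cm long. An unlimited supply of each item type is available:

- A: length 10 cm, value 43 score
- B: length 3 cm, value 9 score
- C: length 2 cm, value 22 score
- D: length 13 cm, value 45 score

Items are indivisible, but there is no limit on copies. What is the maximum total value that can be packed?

220 score

Best value-per-unit is C at 22/2, and filling with it alone uses length 10×2=20. No mix of the others beats 10×22 = 220.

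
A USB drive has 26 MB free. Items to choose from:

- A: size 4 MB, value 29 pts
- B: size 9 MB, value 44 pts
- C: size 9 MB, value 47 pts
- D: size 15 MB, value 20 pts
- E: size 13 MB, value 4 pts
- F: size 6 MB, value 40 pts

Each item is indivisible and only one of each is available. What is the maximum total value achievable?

Check high-value combinations within 26 MB:
- B+C+F: size 9+9+6=24, value 44+47+40=131
- A+B+C: size 4+9+9=22, value 29+44+47=120
- A+C+F: size 4+9+6=19, value 29+47+40=116
- A+B+F: size 4+9+6=19, value 29+44+40=113
- B+C: size 9+9=18, value 44+47=91
Best: 131 pts.

131 pts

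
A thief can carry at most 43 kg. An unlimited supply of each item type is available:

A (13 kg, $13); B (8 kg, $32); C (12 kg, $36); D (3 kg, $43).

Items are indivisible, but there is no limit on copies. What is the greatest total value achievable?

$602

Best value-per-unit is D at 43/3, and filling with it alone uses weight 14×3=42. No mix of the others beats 14×43 = 602.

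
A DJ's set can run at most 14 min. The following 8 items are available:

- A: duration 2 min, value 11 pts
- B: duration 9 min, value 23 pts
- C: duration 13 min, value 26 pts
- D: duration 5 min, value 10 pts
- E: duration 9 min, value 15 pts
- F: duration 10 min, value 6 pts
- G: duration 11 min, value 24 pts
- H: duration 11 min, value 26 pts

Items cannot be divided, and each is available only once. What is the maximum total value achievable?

37 pts

This is a 0/1 knapsack; check combinations near the capacity.
- A+H: duration 2+11=13, value 11+26=37
- A+G: duration 2+11=13, value 11+24=35
- A+B: duration 2+9=11, value 11+23=34
- B+D: duration 9+5=14, value 23+10=33
- A+E: duration 2+9=11, value 11+15=26
Best: 37 pts.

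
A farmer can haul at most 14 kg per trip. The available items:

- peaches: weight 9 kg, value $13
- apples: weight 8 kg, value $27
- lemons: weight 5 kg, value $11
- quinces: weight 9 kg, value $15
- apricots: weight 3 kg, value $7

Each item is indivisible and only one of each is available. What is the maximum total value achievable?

Check high-value combinations within 14 kg:
- apples+lemons: weight 8+5=13, value 27+11=38
- apples+apricots: weight 8+3=11, value 27+7=34
- apples: weight 8, value 27
- lemons+quinces: weight 5+9=14, value 11+15=26
- peaches+lemons: weight 9+5=14, value 13+11=24
Best: $38.

$38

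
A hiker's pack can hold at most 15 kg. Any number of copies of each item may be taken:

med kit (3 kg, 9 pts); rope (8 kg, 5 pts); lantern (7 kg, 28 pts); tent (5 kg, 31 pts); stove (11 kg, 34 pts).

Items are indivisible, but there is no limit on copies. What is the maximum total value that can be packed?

93 pts

Best value-per-unit is tent at 31/5, and filling with it alone uses weight 3×5=15. No mix of the others beats 3×31 = 93.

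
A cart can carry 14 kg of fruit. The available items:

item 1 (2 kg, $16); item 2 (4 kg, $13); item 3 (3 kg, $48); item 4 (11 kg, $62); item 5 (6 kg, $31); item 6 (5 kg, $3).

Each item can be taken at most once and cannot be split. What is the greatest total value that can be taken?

$110

Check high-value combinations within 14 kg:
- item 3+item 4: weight 3+11=14, value 48+62=110
- item 1+item 3+item 5: weight 2+3+6=11, value 16+48+31=95
- item 2+item 3+item 5: weight 4+3+6=13, value 13+48+31=92
- item 3+item 5+item 6: weight 3+6+5=14, value 48+31+3=82
- item 1+item 2+item 3+item 6: weight 2+4+3+5=14, value 16+13+48+3=80
Best: $110.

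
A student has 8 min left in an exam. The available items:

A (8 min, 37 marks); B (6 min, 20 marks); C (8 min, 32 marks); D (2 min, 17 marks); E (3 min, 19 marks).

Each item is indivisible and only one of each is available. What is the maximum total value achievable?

37 marks

Check high-value combinations within 8 min:
- A: time 8, value 37
- B+D: time 6+2=8, value 20+17=37
- D+E: time 2+3=5, value 17+19=36
- C: time 8, value 32
- B: time 6, value 20
Best: 37 marks.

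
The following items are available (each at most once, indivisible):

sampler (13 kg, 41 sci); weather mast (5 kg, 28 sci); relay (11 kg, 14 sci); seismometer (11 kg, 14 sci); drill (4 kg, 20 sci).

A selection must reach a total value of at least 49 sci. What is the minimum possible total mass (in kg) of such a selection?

17

Subsets with value ≥ 49, sorted by total mass:
- sampler+drill: mass 17, value 61
- sampler+weather mast: mass 18, value 69
Minimum mass: 17 kg.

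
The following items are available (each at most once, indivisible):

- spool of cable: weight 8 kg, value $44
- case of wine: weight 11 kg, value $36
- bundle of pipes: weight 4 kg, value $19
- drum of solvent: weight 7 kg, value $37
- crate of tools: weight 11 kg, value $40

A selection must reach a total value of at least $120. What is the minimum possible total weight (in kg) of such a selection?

26

Subsets with value ≥ 120, sorted by total weight:
- spool of cable+drum of solvent+crate of tools: weight 26, value 121
- spool of cable+bundle of pipes+drum of solvent+crate of tools: weight 30, value 140
- spool of cable+case of wine+bundle of pipes+drum of solvent: weight 30, value 136
- spool of cable+case of wine+crate of tools: weight 30, value 120
Minimum weight: 26 kg.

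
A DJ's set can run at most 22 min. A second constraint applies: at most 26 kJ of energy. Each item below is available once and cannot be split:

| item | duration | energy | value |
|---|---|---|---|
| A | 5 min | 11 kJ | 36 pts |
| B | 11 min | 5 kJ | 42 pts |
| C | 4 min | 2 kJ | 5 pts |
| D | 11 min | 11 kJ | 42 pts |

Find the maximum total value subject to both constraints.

Feasible sets respecting both limits:
- B+D: duration 22, energy 16, value 84
- A+B+C: duration 20, energy 18, value 83
- A+C+D: duration 20, energy 24, value 83
Best: 84 pts.

84 pts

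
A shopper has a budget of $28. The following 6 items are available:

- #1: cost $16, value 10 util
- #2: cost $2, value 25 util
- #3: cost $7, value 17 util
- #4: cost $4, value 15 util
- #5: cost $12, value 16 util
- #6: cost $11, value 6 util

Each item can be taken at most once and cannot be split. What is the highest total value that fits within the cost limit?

This is a 0/1 knapsack; check combinations near the capacity.
- #2+#3+#4+#5: cost 2+7+4+12=25, value 25+17+15+16=73
- #2+#3+#4+#6: cost 2+7+4+11=24, value 25+17+15+6=63
- #2+#3+#5: cost 2+7+12=21, value 25+17+16=58
Best: 73 util.

73 util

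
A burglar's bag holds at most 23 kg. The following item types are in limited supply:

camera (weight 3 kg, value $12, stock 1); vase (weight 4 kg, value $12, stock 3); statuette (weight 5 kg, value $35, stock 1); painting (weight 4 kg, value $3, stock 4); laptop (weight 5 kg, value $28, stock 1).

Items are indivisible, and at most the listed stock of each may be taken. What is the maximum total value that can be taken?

$99

Best selections within weight 23 and stock limits:
- 1×camera + 2×vase + 1×statuette + 1×laptop: weight 21, value 99
- 3×vase + 1×statuette + 1×laptop: weight 22, value 99
- 1×camera + 1×vase + 1×statuette + 1×painting + 1×laptop: weight 21, value 90
- 2×vase + 1×statuette + 1×painting + 1×laptop: weight 22, value 90
Best: $99.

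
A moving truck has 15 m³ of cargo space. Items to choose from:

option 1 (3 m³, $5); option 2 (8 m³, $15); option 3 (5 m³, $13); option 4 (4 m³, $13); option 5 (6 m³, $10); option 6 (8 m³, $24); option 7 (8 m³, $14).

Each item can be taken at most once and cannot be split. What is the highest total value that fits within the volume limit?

Check high-value combinations within 15 m³:
- option 1+option 4+option 6: volume 3+4+8=15, value 5+13+24=42
- option 4+option 6: volume 4+8=12, value 13+24=37
- option 3+option 6: volume 5+8=13, value 13+24=37
- option 3+option 4+option 5: volume 5+4+6=15, value 13+13+10=36
- option 5+option 6: volume 6+8=14, value 10+24=34
Best: $42.

$42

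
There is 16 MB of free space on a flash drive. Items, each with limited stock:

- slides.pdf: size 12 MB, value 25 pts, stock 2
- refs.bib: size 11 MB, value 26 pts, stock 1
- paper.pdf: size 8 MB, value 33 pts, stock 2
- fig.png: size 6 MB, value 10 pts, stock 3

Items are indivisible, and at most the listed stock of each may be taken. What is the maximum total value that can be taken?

Top feasible selections:
- 2×paper.pdf: size 16, value 66
- 1×paper.pdf + 1×fig.png: size 14, value 43
Best: 66 pts.

66 pts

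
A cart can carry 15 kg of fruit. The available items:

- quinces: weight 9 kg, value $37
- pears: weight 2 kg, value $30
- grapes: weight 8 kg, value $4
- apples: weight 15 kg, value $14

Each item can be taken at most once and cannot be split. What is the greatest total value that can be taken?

This is a 0/1 knapsack; check combinations near the capacity.
- quinces+pears: weight 9+2=11, value 37+30=67
- quinces: weight 9, value 37
- pears+grapes: weight 2+8=10, value 30+4=34
- pears: weight 2, value 30
- apples: weight 15, value 14
Best: $67.

$67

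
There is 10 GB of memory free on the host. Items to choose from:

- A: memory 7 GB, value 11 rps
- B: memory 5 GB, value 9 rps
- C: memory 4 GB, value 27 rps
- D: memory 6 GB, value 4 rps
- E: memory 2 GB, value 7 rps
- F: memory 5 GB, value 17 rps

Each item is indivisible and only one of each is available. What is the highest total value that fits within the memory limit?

44 rps

Check high-value combinations within 10 GB:
- C+F: memory 4+5=9, value 27+17=44
- B+C: memory 5+4=9, value 9+27=36
- C+E: memory 4+2=6, value 27+7=34
- C+D: memory 4+6=10, value 27+4=31
Best: 44 rps.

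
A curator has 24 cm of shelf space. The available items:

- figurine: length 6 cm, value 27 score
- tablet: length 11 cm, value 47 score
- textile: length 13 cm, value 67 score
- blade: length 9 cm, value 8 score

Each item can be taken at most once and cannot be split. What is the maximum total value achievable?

Check high-value combinations within 24 cm:
- tablet+textile: length 11+13=24, value 47+67=114
- figurine+textile: length 6+13=19, value 27+67=94
- textile+blade: length 13+9=22, value 67+8=75
- figurine+tablet: length 6+11=17, value 27+47=74
- textile: length 13, value 67
Best: 114 score.

114 score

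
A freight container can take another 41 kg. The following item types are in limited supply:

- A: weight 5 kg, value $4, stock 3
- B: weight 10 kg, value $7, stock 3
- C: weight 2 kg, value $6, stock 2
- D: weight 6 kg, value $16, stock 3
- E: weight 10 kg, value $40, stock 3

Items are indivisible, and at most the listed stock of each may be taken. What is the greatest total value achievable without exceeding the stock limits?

Best selections within weight 41 and stock limits:
- 2×C + 1×D + 3×E: weight 40, value 148
- 1×C + 1×D + 3×E: weight 38, value 142
Best: $148.

$148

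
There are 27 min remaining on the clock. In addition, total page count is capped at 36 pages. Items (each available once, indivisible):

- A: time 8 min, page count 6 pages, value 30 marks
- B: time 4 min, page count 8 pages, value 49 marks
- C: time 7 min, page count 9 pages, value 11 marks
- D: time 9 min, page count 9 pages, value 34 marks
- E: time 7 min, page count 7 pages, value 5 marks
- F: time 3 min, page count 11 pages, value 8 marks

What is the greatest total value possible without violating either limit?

Feasible sets respecting both limits:
- A+B+D+F: time 24, page count 34, value 121
- A+B+D: time 21, page count 23, value 113
- B+C+D+E: time 27, page count 33, value 99
Best: 121 marks.

121 marks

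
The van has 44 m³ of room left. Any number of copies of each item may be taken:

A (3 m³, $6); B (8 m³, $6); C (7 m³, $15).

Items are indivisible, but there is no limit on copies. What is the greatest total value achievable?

Best value-per-unit is C at 15/7; filling with it alone gives 6×15 = 90.
Optimal mix: 3×A + 5×C → volume 44, value 93.

$93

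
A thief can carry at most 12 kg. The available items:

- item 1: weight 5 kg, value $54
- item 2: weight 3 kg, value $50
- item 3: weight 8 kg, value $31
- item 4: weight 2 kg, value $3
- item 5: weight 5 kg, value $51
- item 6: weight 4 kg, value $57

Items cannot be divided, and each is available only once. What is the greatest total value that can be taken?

Check high-value combinations within 12 kg:
- item 1+item 2+item 6: weight 5+3+4=12, value 54+50+57=161
- item 2+item 5+item 6: weight 3+5+4=12, value 50+51+57=158
- item 1+item 4+item 6: weight 5+2+4=11, value 54+3+57=114
Best: $161.

$161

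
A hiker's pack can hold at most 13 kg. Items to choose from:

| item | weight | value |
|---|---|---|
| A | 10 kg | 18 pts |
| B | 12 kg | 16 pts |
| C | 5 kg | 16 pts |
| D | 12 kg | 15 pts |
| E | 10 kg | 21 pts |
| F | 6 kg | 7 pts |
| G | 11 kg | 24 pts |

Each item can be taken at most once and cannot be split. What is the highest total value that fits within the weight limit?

24 pts

Check high-value combinations within 13 kg:
- G: weight 11, value 24
- C+F: weight 5+6=11, value 16+7=23
- E: weight 10, value 21
Best: 24 pts.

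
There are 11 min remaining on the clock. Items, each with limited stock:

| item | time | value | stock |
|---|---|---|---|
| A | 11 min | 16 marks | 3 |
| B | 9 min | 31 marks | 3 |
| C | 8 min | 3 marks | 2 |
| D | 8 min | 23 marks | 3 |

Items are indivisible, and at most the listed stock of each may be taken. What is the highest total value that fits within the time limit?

31 marks

Top feasible selections:
- 1×B: time 9, value 31
- 1×D: time 8, value 23
- 1×A: time 11, value 16
- 1×C: time 8, value 3
Best: 31 marks.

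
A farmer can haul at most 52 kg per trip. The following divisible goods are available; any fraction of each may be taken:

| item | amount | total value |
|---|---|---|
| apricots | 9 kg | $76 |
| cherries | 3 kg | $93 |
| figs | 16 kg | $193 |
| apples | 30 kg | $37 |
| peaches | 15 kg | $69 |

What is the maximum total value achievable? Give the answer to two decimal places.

442.10

Take in order of value per unit:
- cherries (93/3 per unit): all 3 → value 93, running total 93.00
- figs (193/16 per unit): all 16 → value 193, running total 286.00
- apricots (76/9 per unit): all 9 → value 76, running total 362.00
- peaches (69/15 per unit): all 15 → value 69, running total 431.00
- apples (37/30 per unit): 9 of 30 → value 9×37/30 = 11.1000, running total 442.10
Total 442.10.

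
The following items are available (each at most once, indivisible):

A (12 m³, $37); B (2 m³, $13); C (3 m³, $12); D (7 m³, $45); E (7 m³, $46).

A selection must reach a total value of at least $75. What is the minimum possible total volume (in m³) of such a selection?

Subsets with value ≥ 75, sorted by total volume:
- D+E: volume 14, value 91
- B+D+E: volume 16, value 104
Minimum volume: 14 m³.

14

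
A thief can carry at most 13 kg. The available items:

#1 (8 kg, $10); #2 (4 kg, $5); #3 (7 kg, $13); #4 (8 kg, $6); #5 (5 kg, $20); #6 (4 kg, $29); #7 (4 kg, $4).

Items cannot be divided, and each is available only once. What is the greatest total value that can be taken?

This is a 0/1 knapsack; check combinations near the capacity.
- #2+#5+#6: weight 4+5+4=13, value 5+20+29=54
- #5+#6+#7: weight 5+4+4=13, value 20+29+4=53
- #5+#6: weight 5+4=9, value 20+29=49
- #3+#6: weight 7+4=11, value 13+29=42
- #1+#6: weight 8+4=12, value 10+29=39
Best: $54.

$54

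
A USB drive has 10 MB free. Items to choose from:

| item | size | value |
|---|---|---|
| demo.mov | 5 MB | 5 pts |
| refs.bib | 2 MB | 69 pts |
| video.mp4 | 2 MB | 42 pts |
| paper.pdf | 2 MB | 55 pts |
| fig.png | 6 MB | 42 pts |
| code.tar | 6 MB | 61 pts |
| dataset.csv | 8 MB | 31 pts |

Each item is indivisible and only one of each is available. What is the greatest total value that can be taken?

Check high-value combinations within 10 MB:
- refs.bib+paper.pdf+code.tar: size 2+2+6=10, value 69+55+61=185
- refs.bib+video.mp4+code.tar: size 2+2+6=10, value 69+42+61=172
- refs.bib+video.mp4+paper.pdf: size 2+2+2=6, value 69+42+55=166
- refs.bib+paper.pdf+fig.png: size 2+2+6=10, value 69+55+42=166
- video.mp4+paper.pdf+code.tar: size 2+2+6=10, value 42+55+61=158
Best: 185 pts.

185 pts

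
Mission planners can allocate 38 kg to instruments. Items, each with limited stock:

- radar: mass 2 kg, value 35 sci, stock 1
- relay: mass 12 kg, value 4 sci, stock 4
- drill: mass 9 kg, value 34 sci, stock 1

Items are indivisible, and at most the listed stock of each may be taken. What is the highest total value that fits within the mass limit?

77 sci

Top feasible selections:
- 1×radar + 2×relay + 1×drill: mass 35, value 77
- 1×radar + 1×relay + 1×drill: mass 23, value 73
Best: 77 sci.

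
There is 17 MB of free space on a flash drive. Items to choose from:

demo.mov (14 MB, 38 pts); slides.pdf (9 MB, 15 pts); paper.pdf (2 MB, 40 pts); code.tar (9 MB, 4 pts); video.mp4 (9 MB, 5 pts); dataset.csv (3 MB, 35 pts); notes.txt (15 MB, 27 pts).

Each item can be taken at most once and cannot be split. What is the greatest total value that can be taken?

Check high-value combinations within 17 MB:
- slides.pdf+paper.pdf+dataset.csv: size 9+2+3=14, value 15+40+35=90
- paper.pdf+video.mp4+dataset.csv: size 2+9+3=14, value 40+5+35=80
- paper.pdf+code.tar+dataset.csv: size 2+9+3=14, value 40+4+35=79
Best: 90 pts.

90 pts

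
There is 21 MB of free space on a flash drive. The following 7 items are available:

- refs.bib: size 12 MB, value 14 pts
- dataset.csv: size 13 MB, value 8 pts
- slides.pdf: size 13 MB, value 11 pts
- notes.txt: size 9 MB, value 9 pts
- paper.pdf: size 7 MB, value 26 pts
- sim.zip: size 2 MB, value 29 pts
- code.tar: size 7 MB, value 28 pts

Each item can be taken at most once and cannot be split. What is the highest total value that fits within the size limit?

83 pts

Check high-value combinations within 21 MB:
- paper.pdf+sim.zip+code.tar: size 7+2+7=16, value 26+29+28=83
- refs.bib+sim.zip+code.tar: size 12+2+7=21, value 14+29+28=71
- refs.bib+paper.pdf+sim.zip: size 12+7+2=21, value 14+26+29=69
Best: 83 pts.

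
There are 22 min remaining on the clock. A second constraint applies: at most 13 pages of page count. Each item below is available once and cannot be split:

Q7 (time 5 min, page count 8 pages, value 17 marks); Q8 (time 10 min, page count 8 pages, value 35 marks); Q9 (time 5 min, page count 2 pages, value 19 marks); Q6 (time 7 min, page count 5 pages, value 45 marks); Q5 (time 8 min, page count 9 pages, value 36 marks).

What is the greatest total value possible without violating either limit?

Feasible sets respecting both limits:
- Q8+Q6: time 17, page count 13, value 80
- Q9+Q6: time 12, page count 7, value 64
- Q7+Q6: time 12, page count 13, value 62
- Q9+Q5: time 13, page count 11, value 55
Best: 80 marks.

80 marks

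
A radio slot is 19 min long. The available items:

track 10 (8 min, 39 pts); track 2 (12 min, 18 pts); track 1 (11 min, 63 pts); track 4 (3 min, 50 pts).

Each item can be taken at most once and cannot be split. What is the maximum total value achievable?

113 pts

This is a 0/1 knapsack; check combinations near the capacity.
- track 1+track 4: duration 11+3=14, value 63+50=113
- track 10+track 1: duration 8+11=19, value 39+63=102
- track 10+track 4: duration 8+3=11, value 39+50=89
Best: 113 pts.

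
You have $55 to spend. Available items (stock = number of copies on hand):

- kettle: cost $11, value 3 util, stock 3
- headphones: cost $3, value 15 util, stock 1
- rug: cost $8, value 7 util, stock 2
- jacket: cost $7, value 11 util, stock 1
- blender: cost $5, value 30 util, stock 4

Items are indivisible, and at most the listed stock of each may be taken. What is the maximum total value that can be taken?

160 util

Best selections within cost 55 and stock limits:
- 1×headphones + 2×rug + 1×jacket + 4×blender: cost 46, value 160
- 1×kettle + 1×headphones + 1×rug + 1×jacket + 4×blender: cost 49, value 156
Best: 160 util.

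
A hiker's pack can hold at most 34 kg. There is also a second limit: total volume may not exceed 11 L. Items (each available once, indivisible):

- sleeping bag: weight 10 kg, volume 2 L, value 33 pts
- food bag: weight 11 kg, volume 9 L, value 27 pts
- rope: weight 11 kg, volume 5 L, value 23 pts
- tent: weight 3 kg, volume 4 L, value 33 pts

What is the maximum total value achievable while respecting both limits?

89 pts

Feasible sets respecting both limits:
- sleeping bag+rope+tent: weight 24, volume 11, value 89
- sleeping bag+tent: weight 13, volume 6, value 66
- sleeping bag+food bag: weight 21, volume 11, value 60
Best: 89 pts.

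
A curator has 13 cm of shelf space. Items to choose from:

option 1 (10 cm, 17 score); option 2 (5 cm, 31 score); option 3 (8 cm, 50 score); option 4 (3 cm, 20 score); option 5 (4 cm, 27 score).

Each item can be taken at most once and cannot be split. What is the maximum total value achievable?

81 score

Check high-value combinations within 13 cm:
- option 2+option 3: length 5+8=13, value 31+50=81
- option 2+option 4+option 5: length 5+3+4=12, value 31+20+27=78
- option 3+option 5: length 8+4=12, value 50+27=77
- option 3+option 4: length 8+3=11, value 50+20=70
- option 2+option 5: length 5+4=9, value 31+27=58
Best: 81 score.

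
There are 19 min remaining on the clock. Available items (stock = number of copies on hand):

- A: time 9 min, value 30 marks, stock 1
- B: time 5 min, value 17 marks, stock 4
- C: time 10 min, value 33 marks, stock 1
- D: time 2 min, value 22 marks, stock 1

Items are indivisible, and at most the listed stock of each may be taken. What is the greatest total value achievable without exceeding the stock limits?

73 marks

Best selections within time 19 and stock limits:
- 3×B + 1×D: time 17, value 73
- 1×B + 1×C + 1×D: time 17, value 72
Best: 73 marks.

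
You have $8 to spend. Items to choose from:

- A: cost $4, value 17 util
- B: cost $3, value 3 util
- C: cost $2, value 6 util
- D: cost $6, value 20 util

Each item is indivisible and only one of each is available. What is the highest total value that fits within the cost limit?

Check high-value combinations within $8:
- C+D: cost 2+6=8, value 6+20=26
- A+C: cost 4+2=6, value 17+6=23
- D: cost 6, value 20
- A+B: cost 4+3=7, value 17+3=20
- A: cost 4, value 17
Best: 26 util.

26 util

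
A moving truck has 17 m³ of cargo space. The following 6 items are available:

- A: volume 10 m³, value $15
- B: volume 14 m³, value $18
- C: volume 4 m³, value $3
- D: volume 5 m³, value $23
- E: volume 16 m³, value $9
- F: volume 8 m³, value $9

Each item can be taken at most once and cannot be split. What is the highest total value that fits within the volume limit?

$38

Check high-value combinations within 17 m³:
- A+D: volume 10+5=15, value 15+23=38
- C+D+F: volume 4+5+8=17, value 3+23+9=35
- D+F: volume 5+8=13, value 23+9=32
Best: $38.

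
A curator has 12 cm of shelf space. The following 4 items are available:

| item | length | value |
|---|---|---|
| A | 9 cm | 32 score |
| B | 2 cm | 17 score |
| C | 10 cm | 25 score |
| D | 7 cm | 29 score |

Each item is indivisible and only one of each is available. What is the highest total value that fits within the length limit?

Check high-value combinations within 12 cm:
- A+B: length 9+2=11, value 32+17=49
- B+D: length 2+7=9, value 17+29=46
- B+C: length 2+10=12, value 17+25=42
- A: length 9, value 32
- D: length 7, value 29
Best: 49 score.

49 score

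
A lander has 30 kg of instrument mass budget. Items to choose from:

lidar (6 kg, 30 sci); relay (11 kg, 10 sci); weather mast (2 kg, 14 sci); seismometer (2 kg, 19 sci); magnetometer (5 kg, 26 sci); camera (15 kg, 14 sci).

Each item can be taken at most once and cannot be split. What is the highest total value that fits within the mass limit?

103 sci

Check high-value combinations within 30 kg:
- lidar+weather mast+seismometer+magnetometer+camera: mass 6+2+2+5+15=30, value 30+14+19+26+14=103
- lidar+relay+weather mast+seismometer+magnetometer: mass 6+11+2+2+5=26, value 30+10+14+19+26=99
- lidar+weather mast+seismometer+magnetometer: mass 6+2+2+5=15, value 30+14+19+26=89
- lidar+seismometer+magnetometer+camera: mass 6+2+5+15=28, value 30+19+26+14=89
- lidar+relay+seismometer+magnetometer: mass 6+11+2+5=24, value 30+10+19+26=85
Best: 103 sci.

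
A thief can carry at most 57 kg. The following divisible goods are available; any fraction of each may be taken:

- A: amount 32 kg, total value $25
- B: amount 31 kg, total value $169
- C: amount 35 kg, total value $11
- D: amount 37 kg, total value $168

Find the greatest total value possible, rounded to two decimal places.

287.05

Take in order of value per unit:
- B (169/31 per unit): all 31 → value 169, running total 169.00
- D (168/37 per unit): 26 of 37 → value 26×168/37 = 118.0541, running total 287.05
Total 287.05.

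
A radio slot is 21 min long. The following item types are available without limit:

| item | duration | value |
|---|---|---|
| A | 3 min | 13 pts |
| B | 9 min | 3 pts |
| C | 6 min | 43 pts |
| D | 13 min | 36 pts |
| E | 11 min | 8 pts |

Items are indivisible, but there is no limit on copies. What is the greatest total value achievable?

142 pts

Best value-per-unit is C at 43/6; filling with it alone gives 3×43 = 129.
Optimal mix: 1×A + 3×C → duration 21, value 142.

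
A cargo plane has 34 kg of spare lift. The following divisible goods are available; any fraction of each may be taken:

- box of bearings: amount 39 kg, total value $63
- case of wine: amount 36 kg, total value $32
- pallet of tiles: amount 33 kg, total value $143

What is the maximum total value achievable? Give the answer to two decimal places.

144.62

Take in order of value per unit:
- pallet of tiles (143/33 per unit): all 33 → value 143, running total 143.00
- box of bearings (63/39 per unit): 1 of 39 → value 1×63/39 = 1.6154, running total 144.62
Total 144.62.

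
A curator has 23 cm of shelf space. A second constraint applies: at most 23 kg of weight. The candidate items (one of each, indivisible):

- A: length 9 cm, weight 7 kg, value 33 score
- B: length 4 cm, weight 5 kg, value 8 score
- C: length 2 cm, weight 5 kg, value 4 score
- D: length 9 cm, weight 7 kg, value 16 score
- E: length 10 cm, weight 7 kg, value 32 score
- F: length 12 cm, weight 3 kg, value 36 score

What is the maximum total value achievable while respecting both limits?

Feasible sets respecting both limits:
- A+B+E: length 23, weight 19, value 73
- A+C+F: length 23, weight 15, value 73
- A+C+E: length 21, weight 19, value 69
Best: 73 score.

73 score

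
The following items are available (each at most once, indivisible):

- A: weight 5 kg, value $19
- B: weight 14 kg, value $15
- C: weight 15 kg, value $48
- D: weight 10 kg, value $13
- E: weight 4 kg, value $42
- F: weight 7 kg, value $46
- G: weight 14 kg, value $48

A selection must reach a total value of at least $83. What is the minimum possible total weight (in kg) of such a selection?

11

Subsets with value ≥ 83, sorted by total weight:
- E+F: weight 11, value 88
- A+E+F: weight 16, value 107
Minimum weight: 11 kg.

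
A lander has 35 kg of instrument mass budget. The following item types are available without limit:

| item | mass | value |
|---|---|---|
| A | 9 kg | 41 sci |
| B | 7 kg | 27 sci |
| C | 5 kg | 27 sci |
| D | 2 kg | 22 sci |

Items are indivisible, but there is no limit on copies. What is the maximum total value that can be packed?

374 sci

Best value-per-unit is D at 22/2, and filling with it alone uses mass 17×2=34. No mix of the others beats 17×22 = 374.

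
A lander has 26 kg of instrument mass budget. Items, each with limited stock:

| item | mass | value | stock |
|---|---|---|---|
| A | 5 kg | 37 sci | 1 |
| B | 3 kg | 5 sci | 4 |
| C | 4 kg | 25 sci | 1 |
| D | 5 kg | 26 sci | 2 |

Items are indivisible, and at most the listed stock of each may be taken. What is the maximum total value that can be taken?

124 sci

Top feasible selections:
- 1×A + 2×B + 1×C + 2×D: mass 25, value 124
- 1×A + 1×B + 1×C + 2×D: mass 22, value 119
Best: 124 sci.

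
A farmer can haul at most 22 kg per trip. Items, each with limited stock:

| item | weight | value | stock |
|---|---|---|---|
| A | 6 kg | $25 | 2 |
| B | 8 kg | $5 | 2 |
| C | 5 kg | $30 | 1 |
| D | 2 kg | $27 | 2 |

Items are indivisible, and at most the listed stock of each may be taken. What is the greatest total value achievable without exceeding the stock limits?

Top feasible selections:
- 2×A + 1×C + 2×D: weight 21, value 134
- 1×A + 1×C + 2×D: weight 15, value 109
Best: $134.

$134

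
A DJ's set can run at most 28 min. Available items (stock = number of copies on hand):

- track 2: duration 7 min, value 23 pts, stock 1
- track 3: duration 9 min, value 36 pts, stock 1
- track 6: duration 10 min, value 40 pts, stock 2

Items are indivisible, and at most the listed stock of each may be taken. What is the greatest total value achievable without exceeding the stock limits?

Top feasible selections:
- 1×track 2 + 2×track 6: duration 27, value 103
- 1×track 2 + 1×track 3 + 1×track 6: duration 26, value 99
Best: 103 pts.

103 pts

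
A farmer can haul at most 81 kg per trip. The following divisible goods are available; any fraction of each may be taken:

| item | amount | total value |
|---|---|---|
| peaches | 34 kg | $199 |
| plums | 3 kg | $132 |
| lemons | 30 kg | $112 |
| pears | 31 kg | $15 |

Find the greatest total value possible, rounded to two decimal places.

449.77

Take in order of value per unit:
- plums (132/3 per unit): all 3 → value 132, running total 132.00
- peaches (199/34 per unit): all 34 → value 199, running total 331.00
- lemons (112/30 per unit): all 30 → value 112, running total 443.00
- pears (15/31 per unit): 14 of 31 → value 14×15/31 = 6.7742, running total 449.77
Total 449.77.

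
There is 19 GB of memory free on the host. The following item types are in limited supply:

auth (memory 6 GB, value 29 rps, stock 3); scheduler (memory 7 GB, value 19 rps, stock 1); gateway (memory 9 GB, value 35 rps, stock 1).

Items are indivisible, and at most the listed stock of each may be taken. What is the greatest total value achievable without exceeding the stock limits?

Best selections within memory 19 and stock limits:
- 3×auth: memory 18, value 87
- 2×auth + 1×scheduler: memory 19, value 77
- 1×auth + 1×gateway: memory 15, value 64
- 2×auth: memory 12, value 58
Best: 87 rps.

87 rps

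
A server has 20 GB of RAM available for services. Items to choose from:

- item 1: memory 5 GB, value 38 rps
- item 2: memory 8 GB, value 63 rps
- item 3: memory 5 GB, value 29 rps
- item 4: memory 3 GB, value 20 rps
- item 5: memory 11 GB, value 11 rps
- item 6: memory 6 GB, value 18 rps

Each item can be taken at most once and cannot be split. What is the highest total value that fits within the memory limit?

Check high-value combinations within 20 GB:
- item 1+item 2+item 3: memory 5+8+5=18, value 38+63+29=130
- item 1+item 2+item 4: memory 5+8+3=16, value 38+63+20=121
- item 1+item 2+item 6: memory 5+8+6=19, value 38+63+18=119
- item 2+item 3+item 4: memory 8+5+3=16, value 63+29+20=112
Best: 130 rps.

130 rps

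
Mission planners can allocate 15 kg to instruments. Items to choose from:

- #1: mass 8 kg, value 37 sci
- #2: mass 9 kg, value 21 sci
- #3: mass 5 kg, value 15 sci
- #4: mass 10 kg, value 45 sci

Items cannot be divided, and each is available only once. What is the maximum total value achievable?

This is a 0/1 knapsack; check combinations near the capacity.
- #3+#4: mass 5+10=15, value 15+45=60
- #1+#3: mass 8+5=13, value 37+15=52
- #4: mass 10, value 45
Best: 60 sci.

60 sci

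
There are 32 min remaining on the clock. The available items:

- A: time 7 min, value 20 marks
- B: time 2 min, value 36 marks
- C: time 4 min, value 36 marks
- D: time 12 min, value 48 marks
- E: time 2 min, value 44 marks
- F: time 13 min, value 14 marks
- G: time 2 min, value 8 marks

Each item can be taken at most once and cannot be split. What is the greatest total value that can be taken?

192 marks

This is a 0/1 knapsack; check combinations near the capacity.
- A+B+C+D+E+G: time 7+2+4+12+2+2=29, value 20+36+36+48+44+8=192
- A+B+C+D+E: time 7+2+4+12+2=27, value 20+36+36+48+44=184
- B+C+D+E+G: time 2+4+12+2+2=22, value 36+36+48+44+8=172
- B+C+D+E: time 2+4+12+2=20, value 36+36+48+44=164
- A+B+C+E+F+G: time 7+2+4+2+13+2=30, value 20+36+36+44+14+8=158
Best: 192 marks.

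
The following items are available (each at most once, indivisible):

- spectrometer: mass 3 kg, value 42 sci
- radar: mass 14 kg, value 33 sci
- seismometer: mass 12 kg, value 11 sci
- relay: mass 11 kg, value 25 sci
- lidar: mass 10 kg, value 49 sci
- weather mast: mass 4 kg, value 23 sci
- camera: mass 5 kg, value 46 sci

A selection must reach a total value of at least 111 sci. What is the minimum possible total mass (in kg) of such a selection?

Subsets with value ≥ 111, sorted by total mass:
- spectrometer+weather mast+camera: mass 12, value 111
- spectrometer+lidar+weather mast: mass 17, value 114
- spectrometer+lidar+camera: mass 18, value 137
- lidar+weather mast+camera: mass 19, value 118
Minimum mass: 12 kg.

12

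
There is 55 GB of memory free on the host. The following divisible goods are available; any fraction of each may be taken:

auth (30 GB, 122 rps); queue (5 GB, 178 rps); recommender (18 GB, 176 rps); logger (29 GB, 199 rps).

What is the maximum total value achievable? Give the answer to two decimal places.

Take in order of value per unit:
- queue (178/5 per unit): all 5 → value 178, running total 178.00
- recommender (176/18 per unit): all 18 → value 176, running total 354.00
- logger (199/29 per unit): all 29 → value 199, running total 553.00
- auth (122/30 per unit): 3 of 30 → value 3×122/30 = 12.2000, running total 565.20
Total 565.20.

565.20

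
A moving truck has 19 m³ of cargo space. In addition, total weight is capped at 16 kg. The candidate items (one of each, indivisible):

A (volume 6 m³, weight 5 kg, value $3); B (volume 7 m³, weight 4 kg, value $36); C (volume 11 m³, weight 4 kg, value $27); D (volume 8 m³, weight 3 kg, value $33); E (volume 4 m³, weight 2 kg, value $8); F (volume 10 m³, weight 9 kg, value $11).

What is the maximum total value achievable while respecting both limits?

Feasible sets respecting both limits:
- B+D+E: volume 19, weight 9, value 77
- B+D: volume 15, weight 7, value 69
- B+C: volume 18, weight 8, value 63
Best: $77.

$77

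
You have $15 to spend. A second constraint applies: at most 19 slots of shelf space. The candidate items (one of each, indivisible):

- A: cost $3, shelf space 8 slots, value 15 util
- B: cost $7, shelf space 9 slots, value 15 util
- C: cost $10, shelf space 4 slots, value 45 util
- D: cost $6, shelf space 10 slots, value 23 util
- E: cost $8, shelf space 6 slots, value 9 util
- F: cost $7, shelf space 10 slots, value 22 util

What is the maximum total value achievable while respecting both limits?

60 util

Feasible sets respecting both limits:
- A+C: cost 13, shelf space 12, value 60
- C: cost 10, shelf space 4, value 45
- A+D: cost 9, shelf space 18, value 38
Best: 60 util.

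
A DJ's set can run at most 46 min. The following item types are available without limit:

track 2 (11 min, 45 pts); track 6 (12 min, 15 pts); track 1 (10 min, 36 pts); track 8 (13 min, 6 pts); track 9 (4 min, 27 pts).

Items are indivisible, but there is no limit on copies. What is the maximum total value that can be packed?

Best value-per-unit is track 9 at 27/4, and filling with it alone uses duration 11×4=44. No mix of the others beats 11×27 = 297.

297 pts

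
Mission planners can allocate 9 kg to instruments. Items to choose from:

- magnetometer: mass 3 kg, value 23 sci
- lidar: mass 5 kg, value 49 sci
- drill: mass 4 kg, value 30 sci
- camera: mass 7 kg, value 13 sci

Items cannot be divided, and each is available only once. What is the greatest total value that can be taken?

Check high-value combinations within 9 kg:
- lidar+drill: mass 5+4=9, value 49+30=79
- magnetometer+lidar: mass 3+5=8, value 23+49=72
- magnetometer+drill: mass 3+4=7, value 23+30=53
- lidar: mass 5, value 49
Best: 79 sci.

79 sci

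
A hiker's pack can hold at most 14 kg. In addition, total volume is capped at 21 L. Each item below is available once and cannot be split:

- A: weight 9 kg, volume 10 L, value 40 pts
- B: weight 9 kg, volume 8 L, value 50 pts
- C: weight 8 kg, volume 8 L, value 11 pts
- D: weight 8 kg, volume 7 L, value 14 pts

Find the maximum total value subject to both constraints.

Feasible sets respecting both limits:
- B: weight 9, volume 8, value 50
- A: weight 9, volume 10, value 40
- D: weight 8, volume 7, value 14
- C: weight 8, volume 8, value 11
Best: 50 pts.

50 pts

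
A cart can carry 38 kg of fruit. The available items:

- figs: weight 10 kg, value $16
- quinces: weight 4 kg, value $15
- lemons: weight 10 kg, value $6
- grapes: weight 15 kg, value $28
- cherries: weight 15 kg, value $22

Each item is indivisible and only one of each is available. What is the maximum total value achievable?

Check high-value combinations within 38 kg:
- quinces+grapes+cherries: weight 4+15+15=34, value 15+28+22=65
- figs+quinces+grapes: weight 10+4+15=29, value 16+15+28=59
- figs+quinces+cherries: weight 10+4+15=29, value 16+15+22=53
- grapes+cherries: weight 15+15=30, value 28+22=50
Best: $65.

$65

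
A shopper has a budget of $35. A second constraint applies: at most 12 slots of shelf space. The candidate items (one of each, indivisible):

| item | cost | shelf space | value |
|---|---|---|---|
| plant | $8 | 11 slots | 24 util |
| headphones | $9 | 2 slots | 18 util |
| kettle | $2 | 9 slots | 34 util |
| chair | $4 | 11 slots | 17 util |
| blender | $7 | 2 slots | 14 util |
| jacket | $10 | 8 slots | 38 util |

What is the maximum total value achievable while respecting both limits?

Feasible sets respecting both limits:
- headphones+blender+jacket: cost 26, shelf space 12, value 70
- headphones+jacket: cost 19, shelf space 10, value 56
- headphones+kettle: cost 11, shelf space 11, value 52
Best: 70 util.

70 util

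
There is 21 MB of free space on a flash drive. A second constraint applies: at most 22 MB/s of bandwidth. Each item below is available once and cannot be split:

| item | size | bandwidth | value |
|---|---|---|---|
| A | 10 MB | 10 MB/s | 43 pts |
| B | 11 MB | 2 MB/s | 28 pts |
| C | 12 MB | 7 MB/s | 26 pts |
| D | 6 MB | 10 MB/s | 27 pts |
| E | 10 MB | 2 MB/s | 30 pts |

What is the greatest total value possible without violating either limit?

73 pts

Feasible sets respecting both limits:
- A+E: size 20, bandwidth 12, value 73
- A+B: size 21, bandwidth 12, value 71
- A+D: size 16, bandwidth 20, value 70
Best: 73 pts.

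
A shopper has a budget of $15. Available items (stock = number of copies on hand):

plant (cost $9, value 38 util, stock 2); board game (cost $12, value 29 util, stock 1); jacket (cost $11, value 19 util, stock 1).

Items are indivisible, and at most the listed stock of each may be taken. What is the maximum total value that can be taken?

38 util

Best selections within cost 15 and stock limits:
- 1×plant: cost 9, value 38
- 1×board game: cost 12, value 29
- 1×jacket: cost 11, value 19
Best: 38 util.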